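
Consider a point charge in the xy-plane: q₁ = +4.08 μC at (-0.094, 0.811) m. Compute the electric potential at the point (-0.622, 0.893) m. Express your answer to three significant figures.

The total potential is the scalar sum of each charge's contribution, V = Σ kqᵢ/rᵢ.
Distances from the field point to each charge: r₁ = 0.534 m.
V = k[(4.08×10⁻⁶)/(0.534)] = 6.86×10⁴ V.

6.86×10⁴ V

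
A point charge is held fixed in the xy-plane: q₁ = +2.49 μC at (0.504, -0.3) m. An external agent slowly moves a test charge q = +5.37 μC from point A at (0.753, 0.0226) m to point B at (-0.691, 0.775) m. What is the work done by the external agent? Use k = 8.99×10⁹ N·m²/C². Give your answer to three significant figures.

-0.220 J

For quasistatic motion the external work equals the change in potential energy: W_ext = qΔV = q(V_B − V_A).
At A: distance to the source charge is 0.408 m; V_A = kq₁/r = 5.49×10⁴ V.
At B: distance to the source charge is 1.61 m; V_B = kq₁/r = 1.39×10⁴ V.
ΔV = V_B − V_A = -4.10×10⁴ V.
W_ext = qΔV = (5.37×10⁻⁶ C)(-4.10×10⁴ V) = -0.220 J.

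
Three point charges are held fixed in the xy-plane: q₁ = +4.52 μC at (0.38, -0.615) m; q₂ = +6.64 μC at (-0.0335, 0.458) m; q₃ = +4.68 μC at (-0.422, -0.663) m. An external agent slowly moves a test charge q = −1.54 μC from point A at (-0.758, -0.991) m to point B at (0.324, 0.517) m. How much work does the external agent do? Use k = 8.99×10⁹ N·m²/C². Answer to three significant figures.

-0.108 J

For quasistatic motion the external work equals the change in potential energy: W_ext = qΔV = q(V_B − V_A).
At A: distances to the source charges are 1.20 m, 1.62 m, 0.470 m; V_A = Σ kqᵢ/rᵢ = 1.60×10⁵ V.
At B: distances to the source charges are 1.13 m, 0.362 m, 1.40 m; V_B = Σ kqᵢ/rᵢ = 2.31×10⁵ V.
ΔV = V_B − V_A = 7.04×10⁴ V.
W_ext = qΔV = (-1.54×10⁻⁶ C)(7.04×10⁴ V) = -0.108 J.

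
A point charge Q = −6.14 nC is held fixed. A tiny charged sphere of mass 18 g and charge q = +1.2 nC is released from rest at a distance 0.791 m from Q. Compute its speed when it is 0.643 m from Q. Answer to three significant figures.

1.46×10⁻³ m/s

Only the electrostatic force acts, so mechanical energy is conserved: ½mv² = U₁ − U₂ = kQq(1/r₁ − 1/r₂).
U₁ − U₂ = (8.99×10⁹ N·m²/C²)(-6.14×10⁻⁹ C)(1.20×10⁻⁹ C)(1/0.791 − 1/0.643) = 1.93×10⁻⁸ J.
v = √(2·1.93×10⁻⁸/0.0180) = 1.46×10⁻³ m/s.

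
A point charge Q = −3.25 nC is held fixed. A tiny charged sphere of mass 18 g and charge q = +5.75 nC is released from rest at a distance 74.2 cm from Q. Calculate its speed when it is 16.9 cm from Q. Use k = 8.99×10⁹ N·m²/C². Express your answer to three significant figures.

Only the electrostatic force acts, so mechanical energy is conserved: ½mv² = U₁ − U₂ = kQq(1/r₁ − 1/r₂).
U₁ − U₂ = (8.99×10⁹ N·m²/C²)(-3.25×10⁻⁹ C)(5.75×10⁻⁹ C)(1/0.742 − 1/0.169) = 7.68×10⁻⁷ J.
v = √(2·7.68×10⁻⁷/0.0180) = 9.24×10⁻³ m/s.

9.24×10⁻³ m/s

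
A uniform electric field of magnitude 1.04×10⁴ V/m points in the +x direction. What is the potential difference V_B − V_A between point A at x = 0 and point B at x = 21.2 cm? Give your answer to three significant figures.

In a uniform field, potential decreases in the direction of E: V_B − V_A = −E·Δx.
V_B − V_A = −(1.04×10⁴ V/m)(0.212 m) = -2200 V.

-2200 V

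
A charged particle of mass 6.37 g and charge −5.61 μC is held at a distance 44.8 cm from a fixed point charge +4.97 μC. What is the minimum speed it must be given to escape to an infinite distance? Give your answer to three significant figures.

13.3 m/s

To just escape, total mechanical energy must reach zero at infinity: ½mv²_min + U = 0, so ½mv²_min = −U = |kQq|/r.
|U| = |kQq|/r = (8.99×10⁹ N·m²/C²)(4.97×10⁻⁶)(5.61×10⁻⁶)/(0.448) = 0.560 J.
v_min = √(2|U|/m) = √(2·0.560/6.37×10⁻³) = 13.3 m/s.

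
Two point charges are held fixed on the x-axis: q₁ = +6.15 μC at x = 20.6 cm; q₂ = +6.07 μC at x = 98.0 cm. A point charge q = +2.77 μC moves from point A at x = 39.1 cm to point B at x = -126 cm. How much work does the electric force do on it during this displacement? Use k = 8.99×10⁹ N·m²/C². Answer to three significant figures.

0.913 J

The work done by the electric force is W_field = −ΔU = −q(V_B − V_A) = q(V_A − V_B).
At A: distances to the source charges are 0.185 m, 0.589 m; V_A = Σ kqᵢ/rᵢ = 3.92×10⁵ V.
At B: distances to the source charges are 1.47 m, 2.24 m; V_B = Σ kqᵢ/rᵢ = 6.21×10⁴ V.
ΔV = V_B − V_A = -3.29×10⁵ V.
W_field = −qΔV = −(2.77×10⁻⁶ C)(-3.29×10⁵ V) = 0.913 J.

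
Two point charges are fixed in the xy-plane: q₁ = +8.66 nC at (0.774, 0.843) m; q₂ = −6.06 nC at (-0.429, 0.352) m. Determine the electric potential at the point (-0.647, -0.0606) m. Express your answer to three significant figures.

-70.5 V

The total potential is the scalar sum of each charge's contribution, V = Σ kqᵢ/rᵢ.
Distances from the field point to each charge: r₁ = 1.68 m, r₂ = 0.467 m.
V = k[(8.66×10⁻⁹)/(1.68) + (-6.06×10⁻⁹)/(0.467)] = -70.5 V.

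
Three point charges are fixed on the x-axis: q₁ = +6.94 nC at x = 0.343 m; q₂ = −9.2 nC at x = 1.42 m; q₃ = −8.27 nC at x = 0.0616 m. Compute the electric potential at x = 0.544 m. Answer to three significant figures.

The total potential is the scalar sum of each charge's contribution, V = Σ kqᵢ/rᵢ.
Distances from the field point to each charge: r₁ = 0.201 m, r₂ = 0.876 m, r₃ = 0.482 m.
V = k[(6.94×10⁻⁹)/(0.201) + (-9.20×10⁻⁹)/(0.876) + (-8.27×10⁻⁹)/(0.482)] = 61.9 V.

61.9 V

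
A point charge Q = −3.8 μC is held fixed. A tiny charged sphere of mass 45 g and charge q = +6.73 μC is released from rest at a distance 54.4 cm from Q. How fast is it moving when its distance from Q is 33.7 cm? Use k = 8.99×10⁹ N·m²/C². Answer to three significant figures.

Only the electrostatic force acts, so mechanical energy is conserved: ½mv² = U₁ − U₂ = kQq(1/r₁ − 1/r₂).
U₁ − U₂ = (8.99×10⁹ N·m²/C²)(-3.80×10⁻⁶ C)(6.73×10⁻⁶ C)(1/0.544 − 1/0.337) = 0.260 J.
v = √(2·0.260/0.0450) = 3.40 m/s.

3.40 m/s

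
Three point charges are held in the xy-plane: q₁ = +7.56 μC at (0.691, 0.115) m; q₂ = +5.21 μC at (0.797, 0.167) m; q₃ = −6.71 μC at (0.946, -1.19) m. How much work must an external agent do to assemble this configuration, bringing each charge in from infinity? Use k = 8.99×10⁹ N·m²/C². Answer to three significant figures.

2.43 J

The assembly work is the sum of pairwise potential energies, U = Σ_{i<j} kqᵢqⱼ/rᵢⱼ.
Pair separations: r₁₂ = 0.118 m, r₁₃ = 1.33 m, r₂₃ = 1.37 m.
U = (3.00) + (-0.343) + (-0.230) = 2.43 J.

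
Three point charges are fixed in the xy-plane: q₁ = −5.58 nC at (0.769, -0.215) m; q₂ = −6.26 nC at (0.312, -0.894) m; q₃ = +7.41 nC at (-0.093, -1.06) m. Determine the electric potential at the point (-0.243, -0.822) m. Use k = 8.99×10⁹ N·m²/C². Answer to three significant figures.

93.7 V

Electric potential is a scalar, so the contributions from each charge add algebraically: V = Σ kqᵢ/rᵢ.
Distances from the field point to each charge: r₁ = 1.18 m, r₂ = 0.560 m, r₃ = 0.281 m.
V = k[(-5.58×10⁻⁹)/(1.18) + (-6.26×10⁻⁹)/(0.560) + (7.41×10⁻⁹)/(0.281)] = 93.7 V.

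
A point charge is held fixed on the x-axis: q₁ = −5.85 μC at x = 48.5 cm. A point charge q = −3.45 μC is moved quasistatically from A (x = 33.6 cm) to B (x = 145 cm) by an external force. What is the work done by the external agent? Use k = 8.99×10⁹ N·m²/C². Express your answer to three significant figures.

-1.03 J

For quasistatic motion the external work equals the change in potential energy: W_ext = qΔV = q(V_B − V_A).
At A: distance to the source charge is 0.149 m; V_A = kq₁/r = -3.53×10⁵ V.
At B: distance to the source charge is 0.965 m; V_B = kq₁/r = -5.45×10⁴ V.
ΔV = V_B − V_A = 2.98×10⁵ V.
W_ext = qΔV = (-3.45×10⁻⁶ C)(2.98×10⁵ V) = -1.03 J.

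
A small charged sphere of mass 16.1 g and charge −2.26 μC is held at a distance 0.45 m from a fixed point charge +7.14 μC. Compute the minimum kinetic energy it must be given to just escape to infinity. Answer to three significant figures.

0.322 J

To just escape, total mechanical energy must reach zero at infinity: ½mv²_min + U = 0, so ½mv²_min = −U = |kQq|/r.
|U| = |kQq|/r = (8.99×10⁹ N·m²/C²)(7.14×10⁻⁶)(2.26×10⁻⁶)/(0.450) = 0.322 J.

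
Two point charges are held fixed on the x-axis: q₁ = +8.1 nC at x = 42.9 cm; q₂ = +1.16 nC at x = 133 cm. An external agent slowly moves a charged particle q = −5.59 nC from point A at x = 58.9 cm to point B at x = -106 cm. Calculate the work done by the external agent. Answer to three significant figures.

For quasistatic motion the external work equals the change in potential energy: W_ext = qΔV = q(V_B − V_A).
At A: distances to the source charges are 0.160 m, 0.741 m; V_A = Σ kqᵢ/rᵢ = 469 V.
At B: distances to the source charges are 1.49 m, 2.39 m; V_B = Σ kqᵢ/rᵢ = 53.3 V.
ΔV = V_B − V_A = -416 V.
W_ext = qΔV = (-5.59×10⁻⁹ C)(-416 V) = 2.33×10⁻⁶ J.

2.33×10⁻⁶ J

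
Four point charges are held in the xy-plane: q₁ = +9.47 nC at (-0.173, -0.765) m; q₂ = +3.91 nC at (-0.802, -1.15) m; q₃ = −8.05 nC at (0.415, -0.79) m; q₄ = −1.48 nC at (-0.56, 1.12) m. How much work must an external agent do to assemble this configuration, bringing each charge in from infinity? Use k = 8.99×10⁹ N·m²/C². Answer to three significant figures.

The work to assemble the configuration equals its total potential energy, U = Σ kqᵢqⱼ/rᵢⱼ over all pairs.
Pair separations: r₁₂ = 0.737 m, r₁₃ = 0.589 m, r₁₄ = 1.92 m, r₂₃ = 1.27 m, r₂₄ = 2.28 m, r₃₄ = 2.14 m.
Summing all 6 pair terms gives U = -9.74×10⁻⁷ J.

-9.74×10⁻⁷ J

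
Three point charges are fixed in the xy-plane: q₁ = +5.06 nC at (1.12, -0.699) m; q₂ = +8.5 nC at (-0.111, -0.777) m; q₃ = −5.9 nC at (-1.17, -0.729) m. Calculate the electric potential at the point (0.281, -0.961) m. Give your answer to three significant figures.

The total potential is the scalar sum of each charge's contribution, V = Σ kqᵢ/rᵢ.
Distances from the field point to each charge: r₁ = 0.879 m, r₂ = 0.433 m, r₃ = 1.47 m.
V = k[(5.06×10⁻⁹)/(0.879) + (8.50×10⁻⁹)/(0.433) + (-5.90×10⁻⁹)/(1.47)] = 192 V.

192 V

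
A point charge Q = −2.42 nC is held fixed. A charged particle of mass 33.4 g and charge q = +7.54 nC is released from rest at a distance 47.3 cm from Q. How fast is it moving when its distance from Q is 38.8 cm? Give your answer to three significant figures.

2.13×10⁻³ m/s

Only the electrostatic force acts, so mechanical energy is conserved: ½mv² = U₁ − U₂ = kQq(1/r₁ − 1/r₂).
U₁ − U₂ = (8.99×10⁹ N·m²/C²)(-2.42×10⁻⁹ C)(7.54×10⁻⁹ C)(1/0.473 − 1/0.388) = 7.60×10⁻⁸ J.
v = √(2·7.60×10⁻⁸/0.0334) = 2.13×10⁻³ m/s.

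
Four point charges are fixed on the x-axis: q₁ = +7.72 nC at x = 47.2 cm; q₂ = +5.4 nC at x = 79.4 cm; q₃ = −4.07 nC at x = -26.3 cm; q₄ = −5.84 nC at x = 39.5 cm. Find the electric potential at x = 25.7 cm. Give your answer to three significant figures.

Electric potential is a scalar, so the contributions from each charge add algebraically: V = Σ kqᵢ/rᵢ.
Distances from the field point to each charge: r₁ = 0.215 m, r₂ = 0.537 m, r₃ = 0.520 m, r₄ = 0.138 m.
V = k[(7.72×10⁻⁹)/(0.215) + (5.40×10⁻⁹)/(0.537) + (-4.07×10⁻⁹)/(0.520) + (-5.84×10⁻⁹)/(0.138)] = -37.6 V.

-37.6 V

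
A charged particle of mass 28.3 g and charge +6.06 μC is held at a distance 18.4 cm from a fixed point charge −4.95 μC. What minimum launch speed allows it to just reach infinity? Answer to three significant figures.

10.2 m/s

To just escape, total mechanical energy must reach zero at infinity: ½mv²_min + U = 0, so ½mv²_min = −U = |kQq|/r.
|U| = |kQq|/r = (8.99×10⁹ N·m²/C²)(4.95×10⁻⁶)(6.06×10⁻⁶)/(0.184) = 1.47 J.
v_min = √(2|U|/m) = √(2·1.47/0.0283) = 10.2 m/s.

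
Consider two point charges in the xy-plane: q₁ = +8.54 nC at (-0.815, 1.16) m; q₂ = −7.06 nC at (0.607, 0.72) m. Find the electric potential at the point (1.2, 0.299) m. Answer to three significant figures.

The total potential is the scalar sum of each charge's contribution, V = Σ kqᵢ/rᵢ.
Distances from the field point to each charge: r₁ = 2.19 m, r₂ = 0.727 m.
V = k[(8.54×10⁻⁹)/(2.19) + (-7.06×10⁻⁹)/(0.727)] = -52.2 V.

-52.2 V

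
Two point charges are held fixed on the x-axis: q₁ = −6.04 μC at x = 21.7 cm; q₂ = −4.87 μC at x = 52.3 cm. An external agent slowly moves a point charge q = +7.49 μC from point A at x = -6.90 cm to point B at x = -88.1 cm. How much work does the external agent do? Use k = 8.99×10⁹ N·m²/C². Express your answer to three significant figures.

For quasistatic motion the external work equals the change in potential energy: W_ext = qΔV = q(V_B − V_A).
At A: distances to the source charges are 0.286 m, 0.592 m; V_A = Σ kqᵢ/rᵢ = -2.64×10⁵ V.
At B: distances to the source charges are 1.10 m, 1.40 m; V_B = Σ kqᵢ/rᵢ = -8.06×10⁴ V.
ΔV = V_B − V_A = 1.83×10⁵ V.
W_ext = qΔV = (7.49×10⁻⁶ C)(1.83×10⁵ V) = 1.37 J.

1.37 J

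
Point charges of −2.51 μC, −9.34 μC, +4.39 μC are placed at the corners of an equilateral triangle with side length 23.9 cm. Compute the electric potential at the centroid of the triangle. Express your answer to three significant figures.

-4.86×10⁵ V

Electric potential is a scalar, so the contributions from each charge add algebraically: V = Σ kqᵢ/rᵢ.
The distance from each vertex to the centroid is a/√3 = 0.138 m.
V = k[(-2.51×10⁻⁶)/(0.138) + (-9.34×10⁻⁶)/(0.138) + (4.39×10⁻⁶)/(0.138)] = -4.86×10⁵ V.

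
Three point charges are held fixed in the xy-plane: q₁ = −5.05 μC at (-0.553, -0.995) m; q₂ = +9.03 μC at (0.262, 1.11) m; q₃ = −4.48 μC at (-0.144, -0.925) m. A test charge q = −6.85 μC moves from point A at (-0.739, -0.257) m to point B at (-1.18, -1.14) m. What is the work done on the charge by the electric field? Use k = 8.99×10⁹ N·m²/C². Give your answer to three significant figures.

The work done by the electric force is W_field = −ΔU = −q(V_B − V_A) = q(V_A − V_B).
At A: distances to the source charges are 0.761 m, 1.69 m, 0.895 m; V_A = Σ kqᵢ/rᵢ = -5.68×10⁴ V.
At B: distances to the source charges are 0.644 m, 2.67 m, 1.06 m; V_B = Σ kqᵢ/rᵢ = -7.82×10⁴ V.
ΔV = V_B − V_A = -2.15×10⁴ V.
W_field = −qΔV = −(-6.85×10⁻⁶ C)(-2.15×10⁴ V) = -0.147 J.

-0.147 J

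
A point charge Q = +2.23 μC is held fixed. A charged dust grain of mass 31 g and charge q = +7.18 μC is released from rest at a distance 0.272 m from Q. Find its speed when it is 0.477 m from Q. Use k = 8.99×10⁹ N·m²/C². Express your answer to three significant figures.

Only the electrostatic force acts, so mechanical energy is conserved: ½mv² = U₁ − U₂ = kQq(1/r₁ − 1/r₂).
U₁ − U₂ = (8.99×10⁹ N·m²/C²)(2.23×10⁻⁶ C)(7.18×10⁻⁶ C)(1/0.272 − 1/0.477) = 0.227 J.
v = √(2·0.227/0.0310) = 3.83 m/s.

3.83 m/s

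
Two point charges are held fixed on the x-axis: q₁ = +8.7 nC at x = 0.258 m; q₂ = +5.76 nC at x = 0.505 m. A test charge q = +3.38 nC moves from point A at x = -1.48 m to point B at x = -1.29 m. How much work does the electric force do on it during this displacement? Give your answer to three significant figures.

The work done by the electric force is W_field = −ΔU = −q(V_B − V_A) = q(V_A − V_B).
At A: distances to the source charges are 1.74 m, 1.98 m; V_A = Σ kqᵢ/rᵢ = 71.1 V.
At B: distances to the source charges are 1.55 m, 1.79 m; V_B = Σ kqᵢ/rᵢ = 79.4 V.
ΔV = V_B − V_A = 8.28 V.
W_field = −qΔV = −(3.38×10⁻⁹ C)(8.28 V) = -2.80×10⁻⁸ J.

-2.80×10⁻⁸ J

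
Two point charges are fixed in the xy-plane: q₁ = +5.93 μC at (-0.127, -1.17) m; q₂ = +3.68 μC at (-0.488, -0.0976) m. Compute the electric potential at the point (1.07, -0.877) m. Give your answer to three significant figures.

6.23×10⁴ V

The total potential is the scalar sum of each charge's contribution, V = Σ kqᵢ/rᵢ.
Distances from the field point to each charge: r₁ = 1.23 m, r₂ = 1.74 m.
V = k[(5.93×10⁻⁶)/(1.23) + (3.68×10⁻⁶)/(1.74)] = 6.23×10⁴ V.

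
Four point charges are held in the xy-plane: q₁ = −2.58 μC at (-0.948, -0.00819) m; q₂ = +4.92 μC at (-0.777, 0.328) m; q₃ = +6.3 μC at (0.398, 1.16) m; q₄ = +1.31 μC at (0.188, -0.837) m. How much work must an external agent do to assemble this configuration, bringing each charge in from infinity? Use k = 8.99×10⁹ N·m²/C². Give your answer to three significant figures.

-0.137 J

The work to assemble the configuration equals its total potential energy, U = Σ kqᵢqⱼ/rᵢⱼ over all pairs.
Pair separations: r₁₂ = 0.377 m, r₁₃ = 1.78 m, r₁₄ = 1.41 m, r₂₃ = 1.44 m, r₂₄ = 1.51 m, r₃₄ = 2.01 m.
Summing all 6 pair terms gives U = -0.137 J.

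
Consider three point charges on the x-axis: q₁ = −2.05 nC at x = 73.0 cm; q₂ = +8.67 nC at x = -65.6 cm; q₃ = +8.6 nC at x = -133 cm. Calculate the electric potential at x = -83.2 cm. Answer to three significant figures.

Electric potential is a scalar, so the contributions from each charge add algebraically: V = Σ kqᵢ/rᵢ.
Distances from the field point to each charge: r₁ = 1.56 m, r₂ = 0.176 m, r₃ = 0.498 m.
V = k[(-2.05×10⁻⁹)/(1.56) + (8.67×10⁻⁹)/(0.176) + (8.60×10⁻⁹)/(0.498)] = 586 V.

586 V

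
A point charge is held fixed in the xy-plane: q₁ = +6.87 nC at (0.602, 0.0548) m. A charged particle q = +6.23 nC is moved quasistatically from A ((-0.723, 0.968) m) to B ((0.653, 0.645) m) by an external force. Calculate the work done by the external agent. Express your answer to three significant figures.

For quasistatic motion the external work equals the change in potential energy: W_ext = qΔV = q(V_B − V_A).
At A: distance to the source charge is 1.61 m; V_A = kq₁/r = 38.4 V.
At B: distance to the source charge is 0.592 m; V_B = kq₁/r = 104 V.
ΔV = V_B − V_A = 65.9 V.
W_ext = qΔV = (6.23×10⁻⁹ C)(65.9 V) = 4.10×10⁻⁷ J.

4.10×10⁻⁷ J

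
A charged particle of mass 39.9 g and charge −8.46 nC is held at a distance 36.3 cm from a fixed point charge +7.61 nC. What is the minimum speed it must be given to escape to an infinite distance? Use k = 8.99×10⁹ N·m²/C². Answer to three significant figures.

To just escape, total mechanical energy must reach zero at infinity: ½mv²_min + U = 0, so ½mv²_min = −U = |kQq|/r.
|U| = |kQq|/r = (8.99×10⁹ N·m²/C²)(7.61×10⁻⁹)(8.46×10⁻⁹)/(0.363) = 1.59×10⁻⁶ J.
v_min = √(2|U|/m) = √(2·1.59×10⁻⁶/0.0399) = 8.94×10⁻³ m/s.

8.94×10⁻³ m/s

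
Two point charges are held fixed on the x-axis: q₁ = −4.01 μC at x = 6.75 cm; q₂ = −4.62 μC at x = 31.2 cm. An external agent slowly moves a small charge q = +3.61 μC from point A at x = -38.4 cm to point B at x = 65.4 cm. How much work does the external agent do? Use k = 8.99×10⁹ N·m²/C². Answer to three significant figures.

-0.157 J

For quasistatic motion the external work equals the change in potential energy: W_ext = qΔV = q(V_B − V_A).
At A: distances to the source charges are 0.452 m, 0.696 m; V_A = Σ kqᵢ/rᵢ = -1.40×10⁵ V.
At B: distances to the source charges are 0.587 m, 0.342 m; V_B = Σ kqᵢ/rᵢ = -1.83×10⁵ V.
ΔV = V_B − V_A = -4.34×10⁴ V.
W_ext = qΔV = (3.61×10⁻⁶ C)(-4.34×10⁴ V) = -0.157 J.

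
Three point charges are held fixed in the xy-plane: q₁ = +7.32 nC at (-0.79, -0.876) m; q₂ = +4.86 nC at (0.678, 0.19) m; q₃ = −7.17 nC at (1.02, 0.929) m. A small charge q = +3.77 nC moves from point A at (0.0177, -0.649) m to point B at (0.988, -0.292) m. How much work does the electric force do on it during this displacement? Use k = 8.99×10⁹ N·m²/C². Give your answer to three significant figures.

The work done by the electric force is W_field = −ΔU = −q(V_B − V_A) = q(V_A − V_B).
At A: distances to the source charges are 0.839 m, 1.07 m, 1.87 m; V_A = Σ kqᵢ/rᵢ = 84.9 V.
At B: distances to the source charges are 1.87 m, 0.573 m, 1.22 m; V_B = Σ kqᵢ/rᵢ = 58.6 V.
ΔV = V_B − V_A = -26.2 V.
W_field = −qΔV = −(3.77×10⁻⁹ C)(-26.2 V) = 9.90×10⁻⁸ J.

9.90×10⁻⁸ J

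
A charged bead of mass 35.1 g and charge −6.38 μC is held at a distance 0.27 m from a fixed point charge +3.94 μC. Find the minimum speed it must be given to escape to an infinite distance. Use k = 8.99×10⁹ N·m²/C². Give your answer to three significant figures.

To just escape, total mechanical energy must reach zero at infinity: ½mv²_min + U = 0, so ½mv²_min = −U = |kQq|/r.
|U| = |kQq|/r = (8.99×10⁹ N·m²/C²)(3.94×10⁻⁶)(6.38×10⁻⁶)/(0.270) = 0.837 J.
v_min = √(2|U|/m) = √(2·0.837/0.0351) = 6.91 m/s.

6.91 m/s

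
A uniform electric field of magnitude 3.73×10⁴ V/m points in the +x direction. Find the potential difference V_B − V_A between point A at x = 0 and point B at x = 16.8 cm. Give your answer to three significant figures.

-6270 V

In a uniform field, potential decreases in the direction of E: V_B − V_A = −E·Δx.
V_B − V_A = −(3.73×10⁴ V/m)(0.168 m) = -6270 V.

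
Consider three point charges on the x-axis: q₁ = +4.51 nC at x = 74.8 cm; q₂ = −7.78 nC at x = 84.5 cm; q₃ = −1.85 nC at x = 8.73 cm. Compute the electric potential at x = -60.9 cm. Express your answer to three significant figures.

-42.1 V

The total potential is the scalar sum of each charge's contribution, V = Σ kqᵢ/rᵢ.
Distances from the field point to each charge: r₁ = 1.36 m, r₂ = 1.45 m, r₃ = 0.696 m.
V = k[(4.51×10⁻⁹)/(1.36) + (-7.78×10⁻⁹)/(1.45) + (-1.85×10⁻⁹)/(0.696)] = -42.1 V.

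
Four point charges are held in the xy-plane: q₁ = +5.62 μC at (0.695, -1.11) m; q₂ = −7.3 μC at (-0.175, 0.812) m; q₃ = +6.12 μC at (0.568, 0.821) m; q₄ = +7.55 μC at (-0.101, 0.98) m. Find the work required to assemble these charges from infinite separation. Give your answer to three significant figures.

The work to assemble the configuration equals its total potential energy, U = Σ kqᵢqⱼ/rᵢⱼ over all pairs.
Pair separations: r₁₂ = 2.11 m, r₁₃ = 1.94 m, r₁₄ = 2.24 m, r₂₃ = 0.743 m, r₂₄ = 0.184 m, r₃₄ = 0.688 m.
Summing all 6 pair terms gives U = -2.48 J.

-2.48 J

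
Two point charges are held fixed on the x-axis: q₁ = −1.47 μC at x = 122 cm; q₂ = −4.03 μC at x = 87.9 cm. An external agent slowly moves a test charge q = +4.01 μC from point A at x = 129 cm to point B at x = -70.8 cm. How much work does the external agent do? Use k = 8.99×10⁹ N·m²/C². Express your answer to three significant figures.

For quasistatic motion the external work equals the change in potential energy: W_ext = qΔV = q(V_B − V_A).
At A: distances to the source charges are 0.0700 m, 0.411 m; V_A = Σ kqᵢ/rᵢ = -2.77×10⁵ V.
At B: distances to the source charges are 1.93 m, 1.59 m; V_B = Σ kqᵢ/rᵢ = -2.97×10⁴ V.
ΔV = V_B − V_A = 2.47×10⁵ V.
W_ext = qΔV = (4.01×10⁻⁶ C)(2.47×10⁵ V) = 0.991 J.

0.991 J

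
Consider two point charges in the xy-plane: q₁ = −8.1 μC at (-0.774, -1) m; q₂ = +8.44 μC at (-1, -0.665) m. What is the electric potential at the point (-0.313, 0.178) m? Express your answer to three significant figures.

1.22×10⁴ V

The total potential is the scalar sum of each charge's contribution, V = Σ kqᵢ/rᵢ.
Distances from the field point to each charge: r₁ = 1.26 m, r₂ = 1.09 m.
V = k[(-8.10×10⁻⁶)/(1.26) + (8.44×10⁻⁶)/(1.09)] = 1.22×10⁴ V.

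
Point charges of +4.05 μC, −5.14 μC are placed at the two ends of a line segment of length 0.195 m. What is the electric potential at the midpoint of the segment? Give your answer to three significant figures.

Electric potential is a scalar, so the contributions from each charge add algebraically: V = Σ kqᵢ/rᵢ.
Each charge is 0.0975 m from the midpoint.
V = k[(4.05×10⁻⁶)/(0.0975) + (-5.14×10⁻⁶)/(0.0975)] = -1.01×10⁵ V.

-1.01×10⁵ V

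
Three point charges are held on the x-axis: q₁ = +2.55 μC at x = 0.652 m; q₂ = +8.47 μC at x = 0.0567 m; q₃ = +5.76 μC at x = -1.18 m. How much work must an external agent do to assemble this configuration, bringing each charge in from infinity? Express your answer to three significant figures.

The work to assemble the configuration equals its total potential energy, U = Σ kqᵢqⱼ/rᵢⱼ over all pairs.
Pair separations: r₁₂ = 0.595 m, r₁₃ = 1.83 m, r₂₃ = 1.24 m.
U = (0.326) + (0.0721) + (0.355) = 0.753 J.

0.753 J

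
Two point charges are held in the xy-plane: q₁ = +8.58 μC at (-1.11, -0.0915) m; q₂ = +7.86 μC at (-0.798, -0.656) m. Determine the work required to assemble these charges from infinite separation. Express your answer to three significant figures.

The assembly work is the sum of pairwise potential energies, U = Σ_{i<j} kqᵢqⱼ/rᵢⱼ.
Pair separations: r₁₂ = 0.645 m.
U = (0.940) = 0.940 J.

0.940 J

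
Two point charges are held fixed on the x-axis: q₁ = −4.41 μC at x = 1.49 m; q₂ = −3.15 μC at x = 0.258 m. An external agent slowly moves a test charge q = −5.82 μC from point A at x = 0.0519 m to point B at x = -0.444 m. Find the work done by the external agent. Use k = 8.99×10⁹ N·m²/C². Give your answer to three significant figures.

-0.606 J

For quasistatic motion the external work equals the change in potential energy: W_ext = qΔV = q(V_B − V_A).
At A: distances to the source charges are 1.44 m, 0.206 m; V_A = Σ kqᵢ/rᵢ = -1.65×10⁵ V.
At B: distances to the source charges are 1.93 m, 0.702 m; V_B = Σ kqᵢ/rᵢ = -6.08×10⁴ V.
ΔV = V_B − V_A = 1.04×10⁵ V.
W_ext = qΔV = (-5.82×10⁻⁶ C)(1.04×10⁵ V) = -0.606 J.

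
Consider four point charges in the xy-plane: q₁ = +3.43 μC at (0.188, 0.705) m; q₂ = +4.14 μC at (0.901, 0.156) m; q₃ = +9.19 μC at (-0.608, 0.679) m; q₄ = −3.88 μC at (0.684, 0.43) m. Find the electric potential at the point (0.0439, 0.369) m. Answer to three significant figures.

The total potential is the scalar sum of each charge's contribution, V = Σ kqᵢ/rᵢ.
Distances from the field point to each charge: r₁ = 0.366 m, r₂ = 0.883 m, r₃ = 0.722 m, r₄ = 0.643 m.
V = k[(3.43×10⁻⁶)/(0.366) + (4.14×10⁻⁶)/(0.883) + (9.19×10⁻⁶)/(0.722) + (-3.88×10⁻⁶)/(0.643)] = 1.87×10⁵ V.

1.87×10⁵ V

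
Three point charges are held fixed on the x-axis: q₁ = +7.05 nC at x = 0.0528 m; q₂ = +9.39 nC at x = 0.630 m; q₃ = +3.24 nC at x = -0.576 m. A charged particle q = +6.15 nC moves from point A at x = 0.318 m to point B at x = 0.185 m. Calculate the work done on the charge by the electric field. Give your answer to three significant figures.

-1.02×10⁻⁶ J

The work done by the electric force is W_field = −ΔU = −q(V_B − V_A) = q(V_A − V_B).
At A: distances to the source charges are 0.265 m, 0.312 m, 0.894 m; V_A = Σ kqᵢ/rᵢ = 542 V.
At B: distances to the source charges are 0.132 m, 0.445 m, 0.761 m; V_B = Σ kqᵢ/rᵢ = 707 V.
ΔV = V_B − V_A = 165 V.
W_field = −qΔV = −(6.15×10⁻⁹ C)(165 V) = -1.02×10⁻⁶ J.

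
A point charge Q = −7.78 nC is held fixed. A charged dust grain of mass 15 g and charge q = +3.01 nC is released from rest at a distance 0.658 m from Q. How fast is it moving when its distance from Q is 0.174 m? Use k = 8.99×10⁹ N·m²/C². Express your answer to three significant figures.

Only the electrostatic force acts, so mechanical energy is conserved: ½mv² = U₁ − U₂ = kQq(1/r₁ − 1/r₂).
U₁ − U₂ = (8.99×10⁹ N·m²/C²)(-7.78×10⁻⁹ C)(3.01×10⁻⁹ C)(1/0.658 − 1/0.174) = 8.90×10⁻⁷ J.
v = √(2·8.90×10⁻⁷/0.0150) = 0.0109 m/s.

0.0109 m/s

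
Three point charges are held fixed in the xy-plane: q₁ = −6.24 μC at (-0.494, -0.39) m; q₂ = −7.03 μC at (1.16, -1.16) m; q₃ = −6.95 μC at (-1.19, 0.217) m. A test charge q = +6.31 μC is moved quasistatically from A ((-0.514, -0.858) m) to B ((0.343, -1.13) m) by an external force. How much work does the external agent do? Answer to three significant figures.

0.303 J

For quasistatic motion the external work equals the change in potential energy: W_ext = qΔV = q(V_B − V_A).
At A: distances to the source charges are 0.468 m, 1.70 m, 1.27 m; V_A = Σ kqᵢ/rᵢ = -2.06×10⁵ V.
At B: distances to the source charges are 1.12 m, 0.818 m, 2.04 m; V_B = Σ kqᵢ/rᵢ = -1.58×10⁵ V.
ΔV = V_B − V_A = 4.80×10⁴ V.
W_ext = qΔV = (6.31×10⁻⁶ C)(4.80×10⁴ V) = 0.303 J.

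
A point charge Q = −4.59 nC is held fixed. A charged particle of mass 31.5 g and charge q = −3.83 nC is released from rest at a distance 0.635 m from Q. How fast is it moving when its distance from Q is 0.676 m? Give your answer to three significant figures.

Only the electrostatic force acts, so mechanical energy is conserved: ½mv² = U₁ − U₂ = kQq(1/r₁ − 1/r₂).
U₁ − U₂ = (8.99×10⁹ N·m²/C²)(-4.59×10⁻⁹ C)(-3.83×10⁻⁹ C)(1/0.635 − 1/0.676) = 1.51×10⁻⁸ J.
v = √(2·1.51×10⁻⁸/0.0315) = 9.79×10⁻⁴ m/s.

9.79×10⁻⁴ m/s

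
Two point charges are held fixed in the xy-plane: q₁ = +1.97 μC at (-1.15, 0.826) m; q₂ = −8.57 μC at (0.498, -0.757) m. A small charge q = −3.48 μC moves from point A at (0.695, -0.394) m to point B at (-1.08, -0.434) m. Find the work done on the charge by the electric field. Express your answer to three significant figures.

0.504 J

The work done by the electric force is W_field = −ΔU = −q(V_B − V_A) = q(V_A − V_B).
At A: distances to the source charges are 2.21 m, 0.413 m; V_A = Σ kqᵢ/rᵢ = -1.79×10⁵ V.
At B: distances to the source charges are 1.26 m, 1.61 m; V_B = Σ kqᵢ/rᵢ = -3.38×10⁴ V.
ΔV = V_B − V_A = 1.45×10⁵ V.
W_field = −qΔV = −(-3.48×10⁻⁶ C)(1.45×10⁵ V) = 0.504 J.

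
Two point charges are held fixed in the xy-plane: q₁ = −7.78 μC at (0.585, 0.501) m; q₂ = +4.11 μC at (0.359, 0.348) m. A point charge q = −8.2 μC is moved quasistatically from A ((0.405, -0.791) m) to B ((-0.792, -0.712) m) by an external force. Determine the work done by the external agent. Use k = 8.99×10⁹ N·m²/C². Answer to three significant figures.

For quasistatic motion the external work equals the change in potential energy: W_ext = qΔV = q(V_B − V_A).
At A: distances to the source charges are 1.30 m, 1.14 m; V_A = Σ kqᵢ/rᵢ = -2.12×10⁴ V.
At B: distances to the source charges are 1.84 m, 1.56 m; V_B = Σ kqᵢ/rᵢ = -1.45×10⁴ V.
ΔV = V_B − V_A = 6700 V.
W_ext = qΔV = (-8.20×10⁻⁶ C)(6700 V) = -0.0550 J.

-0.0550 J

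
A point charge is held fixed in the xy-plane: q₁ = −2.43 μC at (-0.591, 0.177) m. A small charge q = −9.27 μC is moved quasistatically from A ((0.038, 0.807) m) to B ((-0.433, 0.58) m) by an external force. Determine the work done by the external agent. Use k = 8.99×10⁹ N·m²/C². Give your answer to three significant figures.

For quasistatic motion the external work equals the change in potential energy: W_ext = qΔV = q(V_B − V_A).
At A: distance to the source charge is 0.890 m; V_A = kq₁/r = -2.45×10⁴ V.
At B: distance to the source charge is 0.433 m; V_B = kq₁/r = -5.05×10⁴ V.
ΔV = V_B − V_A = -2.59×10⁴ V.
W_ext = qΔV = (-9.27×10⁻⁶ C)(-2.59×10⁴ V) = 0.240 J.

0.240 J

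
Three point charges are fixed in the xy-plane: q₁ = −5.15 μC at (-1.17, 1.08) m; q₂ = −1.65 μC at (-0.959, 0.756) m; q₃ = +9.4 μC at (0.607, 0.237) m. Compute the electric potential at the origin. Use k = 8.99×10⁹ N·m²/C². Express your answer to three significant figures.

The total potential is the scalar sum of each charge's contribution, V = Σ kqᵢ/rᵢ.
Distances from the field point to each charge: r₁ = 1.59 m, r₂ = 1.22 m, r₃ = 0.652 m.
V = k[(-5.15×10⁻⁶)/(1.59) + (-1.65×10⁻⁶)/(1.22) + (9.40×10⁻⁶)/(0.652)] = 8.85×10⁴ V.

8.85×10⁴ V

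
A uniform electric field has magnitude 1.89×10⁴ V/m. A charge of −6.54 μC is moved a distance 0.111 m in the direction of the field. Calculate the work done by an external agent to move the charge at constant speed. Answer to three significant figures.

The potential change for a displacement 0.111 m in the direction of the field is ΔV = −Ed = -2100 V.
W_ext = qΔV = 0.0137 J.

0.0137 J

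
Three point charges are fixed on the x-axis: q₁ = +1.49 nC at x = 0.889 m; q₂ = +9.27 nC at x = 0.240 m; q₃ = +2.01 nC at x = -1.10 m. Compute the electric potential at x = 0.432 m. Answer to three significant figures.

Electric potential is a scalar, so the contributions from each charge add algebraically: V = Σ kqᵢ/rᵢ.
Distances from the field point to each charge: r₁ = 0.457 m, r₂ = 0.192 m, r₃ = 1.53 m.
V = k[(1.49×10⁻⁹)/(0.457) + (9.27×10⁻⁹)/(0.192) + (2.01×10⁻⁹)/(1.53)] = 475 V.

475 V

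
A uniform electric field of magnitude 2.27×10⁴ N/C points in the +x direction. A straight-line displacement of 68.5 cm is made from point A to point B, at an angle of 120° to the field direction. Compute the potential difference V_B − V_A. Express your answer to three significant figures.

7770 V

Only the component of displacement along E changes the potential: ΔV = −E·d·cosθ.
ΔV = −(2.27×10⁴ V/m)(0.685 m)cos120° = 7770 V.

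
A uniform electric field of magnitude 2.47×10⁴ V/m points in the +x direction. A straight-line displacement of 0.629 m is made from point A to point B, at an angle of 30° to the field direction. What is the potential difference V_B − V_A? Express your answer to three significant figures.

Only the component of displacement along E changes the potential: ΔV = −E·d·cosθ.
ΔV = −(2.47×10⁴ V/m)(0.629 m)cos30° = -1.35×10⁴ V.

-1.35×10⁴ V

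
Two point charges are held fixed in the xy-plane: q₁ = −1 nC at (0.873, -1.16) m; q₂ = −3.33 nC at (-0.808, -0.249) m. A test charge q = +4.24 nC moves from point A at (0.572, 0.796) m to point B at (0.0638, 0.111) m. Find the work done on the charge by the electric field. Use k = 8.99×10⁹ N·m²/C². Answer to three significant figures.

6.73×10⁻⁸ J

The work done by the electric force is W_field = −ΔU = −q(V_B − V_A) = q(V_A − V_B).
At A: distances to the source charges are 1.98 m, 1.73 m; V_A = Σ kqᵢ/rᵢ = -21.8 V.
At B: distances to the source charges are 1.51 m, 0.943 m; V_B = Σ kqᵢ/rᵢ = -37.7 V.
ΔV = V_B − V_A = -15.9 V.
W_field = −qΔV = −(4.24×10⁻⁹ C)(-15.9 V) = 6.73×10⁻⁸ J.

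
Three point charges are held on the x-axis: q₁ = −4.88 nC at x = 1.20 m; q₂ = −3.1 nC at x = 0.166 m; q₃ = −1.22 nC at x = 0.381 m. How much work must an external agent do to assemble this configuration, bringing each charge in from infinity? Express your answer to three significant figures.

The assembly work is the sum of pairwise potential energies, U = Σ_{i<j} kqᵢqⱼ/rᵢⱼ.
Pair separations: r₁₂ = 1.03 m, r₁₃ = 0.819 m, r₂₃ = 0.215 m.
U = (1.32×10⁻⁷) + (6.54×10⁻⁸) + (1.58×10⁻⁷) = 3.55×10⁻⁷ J.

3.55×10⁻⁷ J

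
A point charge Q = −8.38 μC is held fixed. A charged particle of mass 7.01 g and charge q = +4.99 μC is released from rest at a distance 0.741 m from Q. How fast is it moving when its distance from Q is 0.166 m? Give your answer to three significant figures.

Only the electrostatic force acts, so mechanical energy is conserved: ½mv² = U₁ − U₂ = kQq(1/r₁ − 1/r₂).
U₁ − U₂ = (8.99×10⁹ N·m²/C²)(-8.38×10⁻⁶ C)(4.99×10⁻⁶ C)(1/0.741 − 1/0.166) = 1.76 J.
v = √(2·1.76/7.01×10⁻³) = 22.4 m/s.

22.4 m/s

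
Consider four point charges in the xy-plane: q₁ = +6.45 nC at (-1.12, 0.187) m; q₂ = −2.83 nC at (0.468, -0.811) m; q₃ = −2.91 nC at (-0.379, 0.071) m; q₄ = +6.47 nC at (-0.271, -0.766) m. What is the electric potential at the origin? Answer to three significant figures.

Electric potential is a scalar, so the contributions from each charge add algebraically: V = Σ kqᵢ/rᵢ.
Distances from the field point to each charge: r₁ = 1.14 m, r₂ = 0.936 m, r₃ = 0.386 m, r₄ = 0.813 m.
V = k[(6.45×10⁻⁹)/(1.14) + (-2.83×10⁻⁹)/(0.936) + (-2.91×10⁻⁹)/(0.386) + (6.47×10⁻⁹)/(0.813)] = 27.6 V.

27.6 V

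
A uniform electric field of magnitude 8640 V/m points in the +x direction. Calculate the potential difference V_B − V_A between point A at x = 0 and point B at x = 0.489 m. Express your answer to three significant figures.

-4220 V

In a uniform field, potential decreases in the direction of E: V_B − V_A = −E·Δx.
V_B − V_A = −(8640 V/m)(0.489 m) = -4220 V.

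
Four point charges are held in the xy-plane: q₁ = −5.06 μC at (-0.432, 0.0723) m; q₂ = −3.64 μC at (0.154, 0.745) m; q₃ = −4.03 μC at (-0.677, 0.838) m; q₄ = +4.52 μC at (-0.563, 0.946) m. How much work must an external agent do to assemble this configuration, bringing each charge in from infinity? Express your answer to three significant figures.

The work to assemble the configuration equals its total potential energy, U = Σ kqᵢqⱼ/rᵢⱼ over all pairs.
Pair separations: r₁₂ = 0.892 m, r₁₃ = 0.804 m, r₁₄ = 0.883 m, r₂₃ = 0.836 m, r₂₄ = 0.745 m, r₃₄ = 0.157 m.
Summing all 6 pair terms gives U = -0.903 J.

-0.903 J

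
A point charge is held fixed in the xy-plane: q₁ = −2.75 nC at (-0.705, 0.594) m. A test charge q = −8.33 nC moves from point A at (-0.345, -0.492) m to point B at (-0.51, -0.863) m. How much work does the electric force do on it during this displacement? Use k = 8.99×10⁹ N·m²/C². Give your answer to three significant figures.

3.99×10⁻⁸ J

The work done by the electric force is W_field = −ΔU = −q(V_B − V_A) = q(V_A − V_B).
At A: distance to the source charge is 1.14 m; V_A = kq₁/r = -21.6 V.
At B: distance to the source charge is 1.47 m; V_B = kq₁/r = -16.8 V.
ΔV = V_B − V_A = 4.79 V.
W_field = −qΔV = −(-8.33×10⁻⁹ C)(4.79 V) = 3.99×10⁻⁸ J.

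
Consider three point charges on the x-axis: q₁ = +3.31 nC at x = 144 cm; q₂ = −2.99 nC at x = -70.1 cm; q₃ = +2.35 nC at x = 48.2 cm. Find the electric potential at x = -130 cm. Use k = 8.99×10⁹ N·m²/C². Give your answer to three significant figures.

Electric potential is a scalar, so the contributions from each charge add algebraically: V = Σ kqᵢ/rᵢ.
Distances from the field point to each charge: r₁ = 2.74 m, r₂ = 0.599 m, r₃ = 1.78 m.
V = k[(3.31×10⁻⁹)/(2.74) + (-2.99×10⁻⁹)/(0.599) + (2.35×10⁻⁹)/(1.78)] = -22.2 V.

-22.2 V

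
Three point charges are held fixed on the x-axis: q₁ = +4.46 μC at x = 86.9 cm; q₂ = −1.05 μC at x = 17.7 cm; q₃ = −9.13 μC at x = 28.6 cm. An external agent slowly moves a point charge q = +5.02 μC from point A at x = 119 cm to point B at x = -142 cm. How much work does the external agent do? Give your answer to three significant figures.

-0.308 J

For quasistatic motion the external work equals the change in potential energy: W_ext = qΔV = q(V_B − V_A).
At A: distances to the source charges are 0.321 m, 1.01 m, 0.904 m; V_A = Σ kqᵢ/rᵢ = 2.48×10⁴ V.
At B: distances to the source charges are 2.29 m, 1.60 m, 1.71 m; V_B = Σ kqᵢ/rᵢ = -3.65×10⁴ V.
ΔV = V_B − V_A = -6.13×10⁴ V.
W_ext = qΔV = (5.02×10⁻⁶ C)(-6.13×10⁴ V) = -0.308 J.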